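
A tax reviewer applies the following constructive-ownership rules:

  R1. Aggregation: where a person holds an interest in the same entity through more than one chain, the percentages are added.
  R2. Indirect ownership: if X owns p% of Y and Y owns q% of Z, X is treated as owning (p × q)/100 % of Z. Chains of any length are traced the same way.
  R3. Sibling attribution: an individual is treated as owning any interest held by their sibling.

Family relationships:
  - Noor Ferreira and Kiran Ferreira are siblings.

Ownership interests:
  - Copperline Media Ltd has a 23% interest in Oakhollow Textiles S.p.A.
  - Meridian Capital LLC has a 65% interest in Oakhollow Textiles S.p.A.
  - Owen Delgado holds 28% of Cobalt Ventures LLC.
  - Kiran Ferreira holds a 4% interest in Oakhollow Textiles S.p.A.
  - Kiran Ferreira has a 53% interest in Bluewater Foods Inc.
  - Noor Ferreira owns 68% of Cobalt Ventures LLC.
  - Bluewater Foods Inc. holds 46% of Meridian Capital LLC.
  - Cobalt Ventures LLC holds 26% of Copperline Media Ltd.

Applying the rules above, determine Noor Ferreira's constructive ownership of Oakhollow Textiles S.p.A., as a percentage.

23.9134%

By sibling attribution (R3), Noor Ferreira is treated as owning Kiran Ferreira's 53% interest in Bluewater Foods Inc.
By sibling attribution (R3), Noor Ferreira is treated as owning Kiran Ferreira's 4% interest in Oakhollow Textiles S.p.A.
Chain via Cobalt Ventures LLC → Copperline Media Ltd (R2): 68% × 26% × 23% = 4.0664% of Oakhollow Textiles S.p.A.
Chain via Bluewater Foods Inc. → Meridian Capital LLC (R2): 53% × 46% × 65% = 15.847% of Oakhollow Textiles S.p.A.
Direct interest in Oakhollow Textiles S.p.A: 4%.
Aggregating (R1): 4.0664% + 15.847% + 4% = 23.9134%.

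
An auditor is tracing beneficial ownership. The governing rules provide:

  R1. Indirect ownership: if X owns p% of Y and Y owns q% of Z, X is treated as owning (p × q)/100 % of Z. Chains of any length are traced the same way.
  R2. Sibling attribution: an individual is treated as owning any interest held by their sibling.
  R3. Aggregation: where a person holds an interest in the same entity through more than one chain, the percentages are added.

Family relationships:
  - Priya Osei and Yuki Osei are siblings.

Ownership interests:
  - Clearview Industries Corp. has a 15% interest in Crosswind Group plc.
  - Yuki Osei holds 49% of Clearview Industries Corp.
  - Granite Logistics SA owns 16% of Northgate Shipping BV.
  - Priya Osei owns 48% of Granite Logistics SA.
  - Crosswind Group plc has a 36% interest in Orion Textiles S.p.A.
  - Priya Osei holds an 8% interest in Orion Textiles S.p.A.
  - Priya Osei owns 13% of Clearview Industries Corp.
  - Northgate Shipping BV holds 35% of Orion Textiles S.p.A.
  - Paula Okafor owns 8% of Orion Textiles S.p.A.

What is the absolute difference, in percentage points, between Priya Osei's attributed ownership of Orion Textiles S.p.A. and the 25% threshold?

10.964

By sibling attribution (R2), Priya Osei is treated as also owning Yuki Osei's interest in Clearview Industries Corp, giving 13% + 49% = 62%.
Chain via Clearview Industries Corp. → Crosswind Group plc (R1): 62% × 15% × 36% = 3.348% of Orion Textiles S.p.A.
Chain via Granite Logistics SA → Northgate Shipping BV (R1): 48% × 16% × 35% = 2.688% of Orion Textiles S.p.A.
Direct interest in Orion Textiles S.p.A: 8%.
Aggregating (R3): 3.348% + 2.688% + 8% = 14.036%.
14.036% falls short of the 25% threshold by 10.964 percentage points.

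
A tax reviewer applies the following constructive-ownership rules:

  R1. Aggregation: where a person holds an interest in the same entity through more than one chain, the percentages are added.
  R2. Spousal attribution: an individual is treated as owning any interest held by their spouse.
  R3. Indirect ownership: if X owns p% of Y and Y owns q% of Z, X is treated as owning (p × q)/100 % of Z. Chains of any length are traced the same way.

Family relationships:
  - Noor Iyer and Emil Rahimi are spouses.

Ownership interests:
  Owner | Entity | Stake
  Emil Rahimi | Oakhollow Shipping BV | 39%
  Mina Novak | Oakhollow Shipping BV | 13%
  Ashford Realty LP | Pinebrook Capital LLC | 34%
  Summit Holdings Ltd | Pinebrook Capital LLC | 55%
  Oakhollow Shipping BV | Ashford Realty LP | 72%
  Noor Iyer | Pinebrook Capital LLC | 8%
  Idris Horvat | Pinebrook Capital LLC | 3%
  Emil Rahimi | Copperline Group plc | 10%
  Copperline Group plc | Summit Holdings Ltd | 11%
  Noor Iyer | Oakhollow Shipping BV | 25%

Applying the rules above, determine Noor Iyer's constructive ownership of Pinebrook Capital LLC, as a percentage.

24.2722%

By spousal attribution (R2), Noor Iyer is treated as also owning Emil Rahimi's interest in Oakhollow Shipping BV, giving 25% + 39% = 64%.
By spousal attribution (R2), Noor Iyer is treated as owning Emil Rahimi's 10% interest in Copperline Group plc.
Chain via Oakhollow Shipping BV → Ashford Realty LP (R3): 64% × 72% × 34% = 15.6672% of Pinebrook Capital LLC.
Direct interest in Pinebrook Capital LLC: 8%.
Chain via Copperline Group plc → Summit Holdings Ltd (R3): 10% × 11% × 55% = 0.605% of Pinebrook Capital LLC.
Aggregating (R1): 15.6672% + 8% + 0.605% = 24.2722%.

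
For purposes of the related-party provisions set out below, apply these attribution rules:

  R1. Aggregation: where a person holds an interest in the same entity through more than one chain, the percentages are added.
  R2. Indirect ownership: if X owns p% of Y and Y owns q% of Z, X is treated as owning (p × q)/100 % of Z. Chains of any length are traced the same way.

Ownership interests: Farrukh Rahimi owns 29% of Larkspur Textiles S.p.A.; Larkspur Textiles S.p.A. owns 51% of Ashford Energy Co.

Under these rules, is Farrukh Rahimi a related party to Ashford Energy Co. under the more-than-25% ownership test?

No

Chain via Larkspur Textiles S.p.A. (R2): 29% × 51% = 14.79% of Ashford Energy Co.
14.79% does not exceed the 25% threshold, so Farrukh is not a related party to Ashford Energy Co.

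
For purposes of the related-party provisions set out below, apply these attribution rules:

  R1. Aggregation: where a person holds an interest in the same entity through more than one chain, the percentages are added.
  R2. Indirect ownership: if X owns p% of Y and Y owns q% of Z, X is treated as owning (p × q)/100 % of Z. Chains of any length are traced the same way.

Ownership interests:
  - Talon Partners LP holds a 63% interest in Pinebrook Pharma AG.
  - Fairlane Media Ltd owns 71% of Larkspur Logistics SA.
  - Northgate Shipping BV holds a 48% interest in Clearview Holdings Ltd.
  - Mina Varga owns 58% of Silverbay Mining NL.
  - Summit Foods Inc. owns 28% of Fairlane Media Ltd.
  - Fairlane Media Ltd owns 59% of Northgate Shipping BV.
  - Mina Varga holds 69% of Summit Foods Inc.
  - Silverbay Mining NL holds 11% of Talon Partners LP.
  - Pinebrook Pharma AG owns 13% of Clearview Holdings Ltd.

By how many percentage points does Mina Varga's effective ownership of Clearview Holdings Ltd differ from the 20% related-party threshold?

14.006054

Chain via Summit Foods Inc. → Fairlane Media Ltd → Northgate Shipping BV (R2): 69% × 28% × 59% × 48% = 5.471424% of Clearview Holdings Ltd.
Chain via Silverbay Mining NL → Talon Partners LP → Pinebrook Pharma AG (R2): 58% × 11% × 63% × 13% = 0.522522% of Clearview Holdings Ltd.
Aggregating (R1): 5.471424% + 0.522522% = 5.993946%.
5.993946% falls short of the 20% threshold by 14.006054 percentage points.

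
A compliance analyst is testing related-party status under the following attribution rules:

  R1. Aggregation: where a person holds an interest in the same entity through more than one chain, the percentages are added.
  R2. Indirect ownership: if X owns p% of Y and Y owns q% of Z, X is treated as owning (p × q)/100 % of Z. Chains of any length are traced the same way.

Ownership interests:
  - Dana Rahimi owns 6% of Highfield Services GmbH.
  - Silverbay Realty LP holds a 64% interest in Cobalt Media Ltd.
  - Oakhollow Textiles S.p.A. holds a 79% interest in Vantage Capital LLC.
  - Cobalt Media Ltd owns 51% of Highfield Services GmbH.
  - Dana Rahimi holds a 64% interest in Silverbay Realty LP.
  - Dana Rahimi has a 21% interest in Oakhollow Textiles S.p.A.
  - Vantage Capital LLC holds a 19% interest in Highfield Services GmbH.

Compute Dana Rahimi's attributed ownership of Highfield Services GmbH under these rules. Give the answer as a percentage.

30.0417%

Chain via Oakhollow Textiles S.p.A. → Vantage Capital LLC (R2): 21% × 79% × 19% = 3.1521% of Highfield Services GmbH.
Chain via Silverbay Realty LP → Cobalt Media Ltd (R2): 64% × 64% × 51% = 20.8896% of Highfield Services GmbH.
Direct interest in Highfield Services GmbH: 6%.
Aggregating (R1): 3.1521% + 20.8896% + 6% = 30.0417%.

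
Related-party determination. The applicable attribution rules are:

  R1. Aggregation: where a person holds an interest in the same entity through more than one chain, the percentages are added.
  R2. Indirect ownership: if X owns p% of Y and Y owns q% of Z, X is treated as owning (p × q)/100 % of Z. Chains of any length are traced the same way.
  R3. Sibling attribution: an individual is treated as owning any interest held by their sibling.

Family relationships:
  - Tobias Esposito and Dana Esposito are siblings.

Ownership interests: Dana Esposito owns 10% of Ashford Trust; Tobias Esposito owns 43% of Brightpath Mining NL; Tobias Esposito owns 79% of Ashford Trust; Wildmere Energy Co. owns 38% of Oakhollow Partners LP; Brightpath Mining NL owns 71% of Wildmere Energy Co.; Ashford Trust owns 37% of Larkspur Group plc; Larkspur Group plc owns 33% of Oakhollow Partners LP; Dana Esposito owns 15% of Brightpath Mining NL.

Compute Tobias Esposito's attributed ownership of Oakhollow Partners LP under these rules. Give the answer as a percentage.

By sibling attribution (R3), Tobias Esposito is treated as also owning Dana Esposito's interest in Ashford Trust, giving 79% + 10% = 89%.
By sibling attribution (R3), Tobias Esposito is treated as also owning Dana Esposito's interest in Brightpath Mining NL, giving 43% + 15% = 58%.
Chain via Ashford Trust → Larkspur Group plc (R2): 89% × 37% × 33% = 10.8669% of Oakhollow Partners LP.
Chain via Brightpath Mining NL → Wildmere Energy Co. (R2): 58% × 71% × 38% = 15.6484% of Oakhollow Partners LP.
Aggregating (R1): 10.8669% + 15.6484% = 26.5153%.

26.5153%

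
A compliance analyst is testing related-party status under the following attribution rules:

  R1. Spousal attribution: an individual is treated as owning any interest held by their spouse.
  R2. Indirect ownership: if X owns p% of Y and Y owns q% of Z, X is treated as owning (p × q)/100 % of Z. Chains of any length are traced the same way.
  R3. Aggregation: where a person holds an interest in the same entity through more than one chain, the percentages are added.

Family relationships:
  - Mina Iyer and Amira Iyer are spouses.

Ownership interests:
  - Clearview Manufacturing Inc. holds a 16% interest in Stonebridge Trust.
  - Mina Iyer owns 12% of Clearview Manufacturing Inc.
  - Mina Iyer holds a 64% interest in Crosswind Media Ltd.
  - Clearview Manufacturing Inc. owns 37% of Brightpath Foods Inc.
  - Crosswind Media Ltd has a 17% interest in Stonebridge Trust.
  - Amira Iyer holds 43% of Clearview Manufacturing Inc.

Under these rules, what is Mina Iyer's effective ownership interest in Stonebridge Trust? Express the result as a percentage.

19.68%

By spousal attribution (R1), Mina Iyer is treated as also owning Amira Iyer's interest in Clearview Manufacturing Inc, giving 12% + 43% = 55%.
Chain via Clearview Manufacturing Inc. (R2): 55% × 16% = 8.8% of Stonebridge Trust.
Chain via Crosswind Media Ltd (R2): 64% × 17% = 10.88% of Stonebridge Trust.
Aggregating (R3): 8.8% + 10.88% = 19.68%.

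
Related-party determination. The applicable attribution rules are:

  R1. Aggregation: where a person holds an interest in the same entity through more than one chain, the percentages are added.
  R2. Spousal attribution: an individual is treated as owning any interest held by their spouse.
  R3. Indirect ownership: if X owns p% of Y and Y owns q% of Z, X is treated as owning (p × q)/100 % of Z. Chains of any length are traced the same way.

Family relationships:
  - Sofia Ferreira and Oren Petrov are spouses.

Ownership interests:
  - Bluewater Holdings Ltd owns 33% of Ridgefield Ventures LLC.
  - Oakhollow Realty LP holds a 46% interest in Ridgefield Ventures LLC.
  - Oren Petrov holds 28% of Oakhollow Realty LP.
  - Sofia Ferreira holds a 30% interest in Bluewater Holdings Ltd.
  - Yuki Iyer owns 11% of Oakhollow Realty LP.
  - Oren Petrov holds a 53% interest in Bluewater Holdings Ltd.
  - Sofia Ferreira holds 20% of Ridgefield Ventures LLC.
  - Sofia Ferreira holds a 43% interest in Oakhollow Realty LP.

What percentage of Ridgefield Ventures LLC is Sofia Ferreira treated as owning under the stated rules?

80.05%

By spousal attribution (R2), Sofia Ferreira is treated as also owning Oren Petrov's interest in Oakhollow Realty LP, giving 43% + 28% = 71%.
By spousal attribution (R2), Sofia Ferreira is treated as also owning Oren Petrov's interest in Bluewater Holdings Ltd, giving 30% + 53% = 83%.
Chain via Oakhollow Realty LP (R3): 71% × 46% = 32.66% of Ridgefield Ventures LLC.
Chain via Bluewater Holdings Ltd (R3): 83% × 33% = 27.39% of Ridgefield Ventures LLC.
Direct interest in Ridgefield Ventures LLC: 20%.
Aggregating (R1): 32.66% + 27.39% + 20% = 80.05%.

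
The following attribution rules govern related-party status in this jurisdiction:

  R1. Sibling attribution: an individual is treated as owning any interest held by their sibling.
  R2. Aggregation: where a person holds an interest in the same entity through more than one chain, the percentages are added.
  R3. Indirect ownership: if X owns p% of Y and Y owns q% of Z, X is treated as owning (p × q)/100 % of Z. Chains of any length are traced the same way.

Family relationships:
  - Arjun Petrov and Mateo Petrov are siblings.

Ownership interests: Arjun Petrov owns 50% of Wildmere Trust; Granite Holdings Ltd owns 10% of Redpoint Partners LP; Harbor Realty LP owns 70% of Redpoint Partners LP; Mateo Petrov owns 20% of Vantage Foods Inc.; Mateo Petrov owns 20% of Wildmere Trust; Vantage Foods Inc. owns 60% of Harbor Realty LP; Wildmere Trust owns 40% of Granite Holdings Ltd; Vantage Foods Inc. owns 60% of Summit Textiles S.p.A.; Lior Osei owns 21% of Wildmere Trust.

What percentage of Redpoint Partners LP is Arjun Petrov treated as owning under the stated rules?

By sibling attribution (R1), Arjun Petrov is treated as also owning Mateo Petrov's interest in Wildmere Trust, giving 50% + 20% = 70%.
By sibling attribution (R1), Arjun Petrov is treated as owning Mateo Petrov's 20% interest in Vantage Foods Inc.
Chain via Wildmere Trust → Granite Holdings Ltd (R3): 70% × 40% × 10% = 2.8% of Redpoint Partners LP.
Chain via Vantage Foods Inc. → Harbor Realty LP (R3): 20% × 60% × 70% = 8.4% of Redpoint Partners LP.
Aggregating (R2): 2.8% + 8.4% = 11.2%.

11.2%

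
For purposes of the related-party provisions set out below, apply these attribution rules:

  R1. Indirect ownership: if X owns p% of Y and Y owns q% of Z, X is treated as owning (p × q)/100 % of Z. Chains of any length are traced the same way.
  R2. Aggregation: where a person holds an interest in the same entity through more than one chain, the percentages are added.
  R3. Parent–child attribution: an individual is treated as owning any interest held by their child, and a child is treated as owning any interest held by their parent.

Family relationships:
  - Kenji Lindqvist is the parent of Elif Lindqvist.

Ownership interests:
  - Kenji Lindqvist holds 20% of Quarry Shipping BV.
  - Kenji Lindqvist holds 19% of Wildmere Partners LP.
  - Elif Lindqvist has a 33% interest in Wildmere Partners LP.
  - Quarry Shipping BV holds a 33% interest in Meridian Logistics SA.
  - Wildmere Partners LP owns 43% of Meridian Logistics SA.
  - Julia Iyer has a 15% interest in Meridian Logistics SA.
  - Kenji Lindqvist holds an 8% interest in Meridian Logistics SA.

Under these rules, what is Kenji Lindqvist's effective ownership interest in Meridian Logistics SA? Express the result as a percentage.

36.96%

By parent–child attribution (R3), Kenji Lindqvist is treated as also owning Elif Lindqvist's interest in Wildmere Partners LP, giving 19% + 33% = 52%.
Chain via Wildmere Partners LP (R1): 52% × 43% = 22.36% of Meridian Logistics SA.
Chain via Quarry Shipping BV (R1): 20% × 33% = 6.6% of Meridian Logistics SA.
Direct interest in Meridian Logistics SA: 8%.
Aggregating (R2): 22.36% + 6.6% + 8% = 36.96%.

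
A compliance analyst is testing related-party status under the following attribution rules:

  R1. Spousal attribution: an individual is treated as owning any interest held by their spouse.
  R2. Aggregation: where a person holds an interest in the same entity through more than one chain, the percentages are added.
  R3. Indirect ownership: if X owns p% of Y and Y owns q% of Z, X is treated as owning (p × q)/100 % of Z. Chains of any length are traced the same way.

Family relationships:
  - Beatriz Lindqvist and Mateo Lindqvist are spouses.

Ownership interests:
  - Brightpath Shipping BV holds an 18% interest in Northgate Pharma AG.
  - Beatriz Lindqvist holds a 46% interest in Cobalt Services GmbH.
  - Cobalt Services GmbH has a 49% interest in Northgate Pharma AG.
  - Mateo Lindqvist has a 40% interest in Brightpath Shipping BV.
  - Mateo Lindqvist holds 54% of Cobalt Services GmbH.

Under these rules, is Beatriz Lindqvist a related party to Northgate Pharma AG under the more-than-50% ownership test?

By spousal attribution (R1), Beatriz Lindqvist is treated as also owning Mateo Lindqvist's interest in Cobalt Services GmbH, giving 46% + 54% = 100%.
By spousal attribution (R1), Beatriz Lindqvist is treated as owning Mateo Lindqvist's 40% interest in Brightpath Shipping BV.
Chain via Cobalt Services GmbH (R3): 100% × 49% = 49% of Northgate Pharma AG.
Chain via Brightpath Shipping BV (R3): 40% × 18% = 7.2% of Northgate Pharma AG.
Aggregating (R2): 49% + 7.2% = 56.2%.
56.2% exceeds the 50% threshold, so Beatriz is a related party to Northgate Pharma AG.

Yes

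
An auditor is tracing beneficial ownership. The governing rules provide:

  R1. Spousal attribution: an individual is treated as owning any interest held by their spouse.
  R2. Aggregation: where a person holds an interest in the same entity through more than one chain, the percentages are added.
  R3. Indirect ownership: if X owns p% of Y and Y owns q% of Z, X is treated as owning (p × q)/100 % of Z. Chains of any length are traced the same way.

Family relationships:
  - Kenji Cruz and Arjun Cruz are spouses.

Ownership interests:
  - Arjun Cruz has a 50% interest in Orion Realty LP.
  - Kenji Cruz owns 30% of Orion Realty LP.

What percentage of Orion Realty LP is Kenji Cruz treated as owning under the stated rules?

80%

By spousal attribution (R1), Kenji Cruz is treated as also owning Arjun Cruz's interest in Orion Realty LP, giving 30% + 50% = 80%.
Direct interest in Orion Realty LP: 80%.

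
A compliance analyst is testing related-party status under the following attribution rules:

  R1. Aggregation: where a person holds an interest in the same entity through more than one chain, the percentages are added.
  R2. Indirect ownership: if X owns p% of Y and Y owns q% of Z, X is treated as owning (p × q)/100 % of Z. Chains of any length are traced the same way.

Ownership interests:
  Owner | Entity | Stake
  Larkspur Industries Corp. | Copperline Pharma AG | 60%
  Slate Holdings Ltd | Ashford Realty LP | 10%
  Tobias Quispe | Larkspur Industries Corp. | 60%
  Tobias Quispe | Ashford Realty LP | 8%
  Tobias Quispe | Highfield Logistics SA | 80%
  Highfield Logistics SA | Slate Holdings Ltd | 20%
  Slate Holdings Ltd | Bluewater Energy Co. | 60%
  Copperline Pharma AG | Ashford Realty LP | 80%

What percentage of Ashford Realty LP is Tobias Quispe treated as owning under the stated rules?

Chain via Highfield Logistics SA → Slate Holdings Ltd (R2): 80% × 20% × 10% = 1.6% of Ashford Realty LP.
Chain via Larkspur Industries Corp. → Copperline Pharma AG (R2): 60% × 60% × 80% = 28.8% of Ashford Realty LP.
Direct interest in Ashford Realty LP: 8%.
Aggregating (R1): 1.6% + 28.8% + 8% = 38.4%.

38.4%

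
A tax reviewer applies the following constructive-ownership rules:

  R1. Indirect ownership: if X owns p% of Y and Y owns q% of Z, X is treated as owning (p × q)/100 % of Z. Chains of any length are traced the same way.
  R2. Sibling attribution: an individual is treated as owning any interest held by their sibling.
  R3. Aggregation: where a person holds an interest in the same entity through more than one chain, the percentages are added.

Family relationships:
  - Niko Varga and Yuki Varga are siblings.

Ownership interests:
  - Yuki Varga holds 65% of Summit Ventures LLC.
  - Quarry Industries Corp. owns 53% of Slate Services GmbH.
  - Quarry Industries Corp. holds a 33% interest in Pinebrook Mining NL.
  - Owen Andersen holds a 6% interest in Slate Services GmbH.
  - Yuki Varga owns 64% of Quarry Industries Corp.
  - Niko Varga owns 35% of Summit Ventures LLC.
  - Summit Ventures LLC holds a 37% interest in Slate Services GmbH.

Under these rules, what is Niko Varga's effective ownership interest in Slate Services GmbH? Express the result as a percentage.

70.92%

By sibling attribution (R2), Niko Varga is treated as also owning Yuki Varga's interest in Summit Ventures LLC, giving 35% + 65% = 100%.
By sibling attribution (R2), Niko Varga is treated as owning Yuki Varga's 64% interest in Quarry Industries Corp.
Chain via Summit Ventures LLC (R1): 100% × 37% = 37% of Slate Services GmbH.
Chain via Quarry Industries Corp. (R1): 64% × 53% = 33.92% of Slate Services GmbH.
Aggregating (R3): 37% + 33.92% = 70.92%.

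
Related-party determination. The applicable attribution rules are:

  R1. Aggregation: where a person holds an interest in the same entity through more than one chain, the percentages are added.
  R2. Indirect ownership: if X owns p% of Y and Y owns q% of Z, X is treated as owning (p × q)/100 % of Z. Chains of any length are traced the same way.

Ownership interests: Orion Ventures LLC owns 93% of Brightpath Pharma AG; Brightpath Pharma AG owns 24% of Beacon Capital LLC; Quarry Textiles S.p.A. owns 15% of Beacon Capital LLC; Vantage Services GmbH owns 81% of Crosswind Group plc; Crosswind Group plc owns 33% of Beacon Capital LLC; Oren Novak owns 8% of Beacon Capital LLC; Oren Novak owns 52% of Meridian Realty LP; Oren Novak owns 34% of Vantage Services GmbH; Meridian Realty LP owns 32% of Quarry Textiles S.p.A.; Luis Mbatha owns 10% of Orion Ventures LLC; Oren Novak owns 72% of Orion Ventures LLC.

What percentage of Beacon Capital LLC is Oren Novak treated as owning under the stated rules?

Chain via Orion Ventures LLC → Brightpath Pharma AG (R2): 72% × 93% × 24% = 16.0704% of Beacon Capital LLC.
Chain via Meridian Realty LP → Quarry Textiles S.p.A. (R2): 52% × 32% × 15% = 2.496% of Beacon Capital LLC.
Chain via Vantage Services GmbH → Crosswind Group plc (R2): 34% × 81% × 33% = 9.0882% of Beacon Capital LLC.
Direct interest in Beacon Capital LLC: 8%.
Aggregating (R1): 16.0704% + 2.496% + 9.0882% + 8% = 35.6546%.

35.6546%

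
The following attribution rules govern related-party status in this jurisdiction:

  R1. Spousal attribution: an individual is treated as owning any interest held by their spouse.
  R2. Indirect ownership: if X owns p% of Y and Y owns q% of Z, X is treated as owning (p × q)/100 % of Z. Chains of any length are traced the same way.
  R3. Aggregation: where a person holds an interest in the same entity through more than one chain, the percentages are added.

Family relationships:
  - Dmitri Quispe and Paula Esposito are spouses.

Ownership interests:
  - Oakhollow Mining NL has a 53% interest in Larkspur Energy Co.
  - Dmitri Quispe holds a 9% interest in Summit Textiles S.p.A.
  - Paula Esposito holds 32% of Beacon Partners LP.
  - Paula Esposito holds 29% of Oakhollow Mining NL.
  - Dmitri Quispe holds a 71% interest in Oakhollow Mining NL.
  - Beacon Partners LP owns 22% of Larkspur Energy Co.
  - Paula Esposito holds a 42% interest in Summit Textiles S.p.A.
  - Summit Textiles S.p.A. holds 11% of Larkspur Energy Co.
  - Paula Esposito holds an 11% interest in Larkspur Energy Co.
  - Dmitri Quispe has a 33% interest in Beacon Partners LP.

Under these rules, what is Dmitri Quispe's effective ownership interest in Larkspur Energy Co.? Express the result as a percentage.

By spousal attribution (R1), Dmitri Quispe is treated as also owning Paula Esposito's interest in Summit Textiles S.p.A, giving 9% + 42% = 51%.
By spousal attribution (R1), Dmitri Quispe is treated as also owning Paula Esposito's interest in Beacon Partners LP, giving 33% + 32% = 65%.
By spousal attribution (R1), Dmitri Quispe is treated as also owning Paula Esposito's interest in Oakhollow Mining NL, giving 71% + 29% = 100%.
By spousal attribution (R1), Dmitri Quispe is treated as owning Paula Esposito's 11% interest in Larkspur Energy Co.
Chain via Summit Textiles S.p.A. (R2): 51% × 11% = 5.61% of Larkspur Energy Co.
Chain via Beacon Partners LP (R2): 65% × 22% = 14.3% of Larkspur Energy Co.
Chain via Oakhollow Mining NL (R2): 100% × 53% = 53% of Larkspur Energy Co.
Direct interest in Larkspur Energy Co: 11%.
Aggregating (R3): 5.61% + 14.3% + 53% + 11% = 83.91%.

83.91%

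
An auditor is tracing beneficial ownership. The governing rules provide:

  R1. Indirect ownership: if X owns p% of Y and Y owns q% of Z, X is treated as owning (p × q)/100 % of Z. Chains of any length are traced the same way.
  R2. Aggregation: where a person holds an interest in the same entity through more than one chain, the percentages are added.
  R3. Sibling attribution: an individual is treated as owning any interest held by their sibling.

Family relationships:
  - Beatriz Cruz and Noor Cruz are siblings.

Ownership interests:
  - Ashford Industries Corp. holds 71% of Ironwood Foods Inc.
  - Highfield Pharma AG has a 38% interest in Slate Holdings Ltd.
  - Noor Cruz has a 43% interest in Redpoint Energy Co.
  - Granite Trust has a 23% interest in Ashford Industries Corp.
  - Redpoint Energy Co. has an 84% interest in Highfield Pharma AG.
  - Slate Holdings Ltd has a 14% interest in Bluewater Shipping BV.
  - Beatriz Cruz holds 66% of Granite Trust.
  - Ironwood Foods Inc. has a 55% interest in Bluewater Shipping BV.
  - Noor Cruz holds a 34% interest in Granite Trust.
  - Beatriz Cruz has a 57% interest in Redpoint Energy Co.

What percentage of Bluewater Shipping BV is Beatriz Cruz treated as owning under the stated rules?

By sibling attribution (R3), Beatriz Cruz is treated as also owning Noor Cruz's interest in Redpoint Energy Co, giving 57% + 43% = 100%.
By sibling attribution (R3), Beatriz Cruz is treated as also owning Noor Cruz's interest in Granite Trust, giving 66% + 34% = 100%.
Chain via Redpoint Energy Co. → Highfield Pharma AG → Slate Holdings Ltd (R1): 100% × 84% × 38% × 14% = 4.4688% of Bluewater Shipping BV.
Chain via Granite Trust → Ashford Industries Corp. → Ironwood Foods Inc. (R1): 100% × 23% × 71% × 55% = 8.9815% of Bluewater Shipping BV.
Aggregating (R2): 4.4688% + 8.9815% = 13.4503%.

13.4503%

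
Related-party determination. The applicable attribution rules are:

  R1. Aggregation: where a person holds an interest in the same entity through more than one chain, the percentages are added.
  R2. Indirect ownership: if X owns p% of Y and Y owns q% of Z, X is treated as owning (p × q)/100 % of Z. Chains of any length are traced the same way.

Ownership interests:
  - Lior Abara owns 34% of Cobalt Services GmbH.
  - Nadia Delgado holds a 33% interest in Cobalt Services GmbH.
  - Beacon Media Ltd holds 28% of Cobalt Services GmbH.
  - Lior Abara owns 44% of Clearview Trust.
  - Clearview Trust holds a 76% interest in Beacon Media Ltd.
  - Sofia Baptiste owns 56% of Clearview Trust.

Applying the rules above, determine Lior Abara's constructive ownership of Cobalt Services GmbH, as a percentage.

Chain via Clearview Trust → Beacon Media Ltd (R2): 44% × 76% × 28% = 9.3632% of Cobalt Services GmbH.
Direct interest in Cobalt Services GmbH: 34%.
Aggregating (R1): 9.3632% + 34% = 43.3632%.

43.3632%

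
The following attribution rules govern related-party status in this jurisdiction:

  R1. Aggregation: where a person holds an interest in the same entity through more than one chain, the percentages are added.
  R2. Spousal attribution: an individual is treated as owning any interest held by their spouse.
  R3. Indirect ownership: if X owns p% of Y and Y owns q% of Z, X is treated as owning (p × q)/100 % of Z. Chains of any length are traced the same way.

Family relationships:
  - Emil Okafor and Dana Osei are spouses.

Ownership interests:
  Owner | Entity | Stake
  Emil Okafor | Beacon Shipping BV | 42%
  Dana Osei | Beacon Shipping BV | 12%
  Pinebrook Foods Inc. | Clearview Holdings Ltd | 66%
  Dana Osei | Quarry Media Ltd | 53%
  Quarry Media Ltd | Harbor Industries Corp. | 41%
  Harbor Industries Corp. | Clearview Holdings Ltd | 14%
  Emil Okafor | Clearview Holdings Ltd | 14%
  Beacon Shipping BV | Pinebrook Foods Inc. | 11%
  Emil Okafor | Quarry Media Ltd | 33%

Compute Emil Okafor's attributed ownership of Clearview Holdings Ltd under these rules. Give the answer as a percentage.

22.8568%

By spousal attribution (R2), Emil Okafor is treated as also owning Dana Osei's interest in Quarry Media Ltd, giving 33% + 53% = 86%.
By spousal attribution (R2), Emil Okafor is treated as also owning Dana Osei's interest in Beacon Shipping BV, giving 42% + 12% = 54%.
Chain via Quarry Media Ltd → Harbor Industries Corp. (R3): 86% × 41% × 14% = 4.9364% of Clearview Holdings Ltd.
Chain via Beacon Shipping BV → Pinebrook Foods Inc. (R3): 54% × 11% × 66% = 3.9204% of Clearview Holdings Ltd.
Direct interest in Clearview Holdings Ltd: 14%.
Aggregating (R1): 4.9364% + 3.9204% + 14% = 22.8568%.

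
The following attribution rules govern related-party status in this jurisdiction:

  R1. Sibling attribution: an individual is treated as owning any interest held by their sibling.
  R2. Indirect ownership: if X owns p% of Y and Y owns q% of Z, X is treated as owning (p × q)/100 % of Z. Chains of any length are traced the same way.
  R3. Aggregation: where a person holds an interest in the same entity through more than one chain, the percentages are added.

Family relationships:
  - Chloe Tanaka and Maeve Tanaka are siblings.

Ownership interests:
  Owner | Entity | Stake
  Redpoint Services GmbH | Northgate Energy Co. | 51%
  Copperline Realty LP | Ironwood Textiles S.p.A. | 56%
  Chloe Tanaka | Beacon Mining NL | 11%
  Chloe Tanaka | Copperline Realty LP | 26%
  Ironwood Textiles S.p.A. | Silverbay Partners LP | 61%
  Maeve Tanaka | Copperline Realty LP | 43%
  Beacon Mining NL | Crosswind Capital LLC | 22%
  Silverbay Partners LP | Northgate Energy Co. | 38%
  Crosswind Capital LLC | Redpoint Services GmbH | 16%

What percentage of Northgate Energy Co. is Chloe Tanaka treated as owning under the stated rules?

9.154224%

By sibling attribution (R1), Chloe Tanaka is treated as also owning Maeve Tanaka's interest in Copperline Realty LP, giving 26% + 43% = 69%.
Chain via Beacon Mining NL → Crosswind Capital LLC → Redpoint Services GmbH (R2): 11% × 22% × 16% × 51% = 0.197472% of Northgate Energy Co.
Chain via Copperline Realty LP → Ironwood Textiles S.p.A. → Silverbay Partners LP (R2): 69% × 56% × 61% × 38% = 8.956752% of Northgate Energy Co.
Aggregating (R3): 0.197472% + 8.956752% = 9.154224%.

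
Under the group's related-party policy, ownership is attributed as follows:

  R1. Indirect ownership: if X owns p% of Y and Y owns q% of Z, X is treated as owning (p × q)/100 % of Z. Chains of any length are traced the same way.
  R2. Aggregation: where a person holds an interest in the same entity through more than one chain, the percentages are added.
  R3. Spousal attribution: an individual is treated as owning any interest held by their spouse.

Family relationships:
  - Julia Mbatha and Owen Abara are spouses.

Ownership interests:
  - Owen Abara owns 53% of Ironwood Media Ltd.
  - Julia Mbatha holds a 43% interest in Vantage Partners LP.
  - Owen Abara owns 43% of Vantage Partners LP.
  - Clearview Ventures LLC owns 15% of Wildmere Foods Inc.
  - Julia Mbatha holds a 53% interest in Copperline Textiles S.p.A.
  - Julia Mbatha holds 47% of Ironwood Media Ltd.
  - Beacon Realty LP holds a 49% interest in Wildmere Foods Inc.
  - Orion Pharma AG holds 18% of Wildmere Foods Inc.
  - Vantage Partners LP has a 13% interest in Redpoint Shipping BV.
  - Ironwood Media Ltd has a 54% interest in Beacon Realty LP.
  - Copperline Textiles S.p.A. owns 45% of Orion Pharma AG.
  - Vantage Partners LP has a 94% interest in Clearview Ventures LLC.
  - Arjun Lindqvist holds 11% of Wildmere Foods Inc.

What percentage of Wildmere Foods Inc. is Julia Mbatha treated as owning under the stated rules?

By spousal attribution (R3), Julia Mbatha is treated as also owning Owen Abara's interest in Ironwood Media Ltd, giving 47% + 53% = 100%.
By spousal attribution (R3), Julia Mbatha is treated as also owning Owen Abara's interest in Vantage Partners LP, giving 43% + 43% = 86%.
Chain via Ironwood Media Ltd → Beacon Realty LP (R1): 100% × 54% × 49% = 26.46% of Wildmere Foods Inc.
Chain via Copperline Textiles S.p.A. → Orion Pharma AG (R1): 53% × 45% × 18% = 4.293% of Wildmere Foods Inc.
Chain via Vantage Partners LP → Clearview Ventures LLC (R1): 86% × 94% × 15% = 12.126% of Wildmere Foods Inc.
Aggregating (R2): 26.46% + 4.293% + 12.126% = 42.879%.

42.879%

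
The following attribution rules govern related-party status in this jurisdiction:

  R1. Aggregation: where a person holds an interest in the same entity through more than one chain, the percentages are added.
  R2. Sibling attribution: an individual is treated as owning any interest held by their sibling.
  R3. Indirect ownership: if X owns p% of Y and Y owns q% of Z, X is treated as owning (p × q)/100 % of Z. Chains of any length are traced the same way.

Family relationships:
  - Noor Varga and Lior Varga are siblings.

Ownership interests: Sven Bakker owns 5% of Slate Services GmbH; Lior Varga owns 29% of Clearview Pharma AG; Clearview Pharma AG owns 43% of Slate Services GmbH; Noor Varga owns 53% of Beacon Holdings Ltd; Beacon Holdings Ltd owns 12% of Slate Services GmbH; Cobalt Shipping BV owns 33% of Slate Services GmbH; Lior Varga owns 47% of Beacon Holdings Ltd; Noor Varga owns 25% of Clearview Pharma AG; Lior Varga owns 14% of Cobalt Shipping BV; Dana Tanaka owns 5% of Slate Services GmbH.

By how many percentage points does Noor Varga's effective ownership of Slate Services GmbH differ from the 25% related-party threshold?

14.84

By sibling attribution (R2), Noor Varga is treated as also owning Lior Varga's interest in Beacon Holdings Ltd, giving 53% + 47% = 100%.
By sibling attribution (R2), Noor Varga is treated as also owning Lior Varga's interest in Clearview Pharma AG, giving 25% + 29% = 54%.
By sibling attribution (R2), Noor Varga is treated as owning Lior Varga's 14% interest in Cobalt Shipping BV.
Chain via Beacon Holdings Ltd (R3): 100% × 12% = 12% of Slate Services GmbH.
Chain via Clearview Pharma AG (R3): 54% × 43% = 23.22% of Slate Services GmbH.
Chain via Cobalt Shipping BV (R3): 14% × 33% = 4.62% of Slate Services GmbH.
Aggregating (R1): 12% + 23.22% + 4.62% = 39.84%.
39.84% exceeds the 25% threshold by 14.84 percentage points.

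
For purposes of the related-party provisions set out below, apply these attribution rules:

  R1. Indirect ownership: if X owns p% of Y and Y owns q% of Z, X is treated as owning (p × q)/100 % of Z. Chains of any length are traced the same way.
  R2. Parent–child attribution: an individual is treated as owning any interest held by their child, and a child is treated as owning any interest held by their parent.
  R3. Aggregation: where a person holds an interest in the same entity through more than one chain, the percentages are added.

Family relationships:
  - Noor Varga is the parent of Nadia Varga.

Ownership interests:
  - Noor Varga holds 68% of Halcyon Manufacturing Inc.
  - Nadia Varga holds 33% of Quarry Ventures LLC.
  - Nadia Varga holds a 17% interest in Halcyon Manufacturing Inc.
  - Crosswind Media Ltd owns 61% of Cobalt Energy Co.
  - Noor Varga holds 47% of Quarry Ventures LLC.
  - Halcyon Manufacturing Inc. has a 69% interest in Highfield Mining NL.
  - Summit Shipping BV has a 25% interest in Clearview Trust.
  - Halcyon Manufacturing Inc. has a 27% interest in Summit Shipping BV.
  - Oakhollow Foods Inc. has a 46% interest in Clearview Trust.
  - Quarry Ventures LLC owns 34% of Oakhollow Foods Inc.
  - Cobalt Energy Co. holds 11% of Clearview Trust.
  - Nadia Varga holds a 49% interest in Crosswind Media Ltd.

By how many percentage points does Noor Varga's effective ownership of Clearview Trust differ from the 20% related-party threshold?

1.5374

By parent–child attribution (R2), Noor Varga is treated as also owning Nadia Varga's interest in Halcyon Manufacturing Inc, giving 68% + 17% = 85%.
By parent–child attribution (R2), Noor Varga is treated as also owning Nadia Varga's interest in Quarry Ventures LLC, giving 47% + 33% = 80%.
By parent–child attribution (R2), Noor Varga is treated as owning Nadia Varga's 49% interest in Crosswind Media Ltd.
Chain via Halcyon Manufacturing Inc. → Summit Shipping BV (R1): 85% × 27% × 25% = 5.7375% of Clearview Trust.
Chain via Quarry Ventures LLC → Oakhollow Foods Inc. (R1): 80% × 34% × 46% = 12.512% of Clearview Trust.
Chain via Crosswind Media Ltd → Cobalt Energy Co. (R1): 49% × 61% × 11% = 3.2879% of Clearview Trust.
Aggregating (R3): 5.7375% + 12.512% + 3.2879% = 21.5374%.
21.5374% exceeds the 20% threshold by 1.5374 percentage points.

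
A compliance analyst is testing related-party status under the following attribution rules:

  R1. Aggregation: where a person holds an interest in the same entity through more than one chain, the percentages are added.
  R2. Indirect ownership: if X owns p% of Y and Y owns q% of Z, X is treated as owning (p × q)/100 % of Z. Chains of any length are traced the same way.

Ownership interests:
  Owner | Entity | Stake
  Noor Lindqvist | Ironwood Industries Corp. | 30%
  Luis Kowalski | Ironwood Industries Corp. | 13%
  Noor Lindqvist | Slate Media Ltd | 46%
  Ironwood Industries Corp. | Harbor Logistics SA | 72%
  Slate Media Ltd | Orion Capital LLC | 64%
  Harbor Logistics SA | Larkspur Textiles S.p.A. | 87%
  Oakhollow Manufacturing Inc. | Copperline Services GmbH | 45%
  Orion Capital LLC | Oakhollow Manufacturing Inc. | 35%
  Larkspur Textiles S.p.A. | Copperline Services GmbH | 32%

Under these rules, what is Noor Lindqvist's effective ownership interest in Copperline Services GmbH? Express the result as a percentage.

10.65024%

Chain via Slate Media Ltd → Orion Capital LLC → Oakhollow Manufacturing Inc. (R2): 46% × 64% × 35% × 45% = 4.6368% of Copperline Services GmbH.
Chain via Ironwood Industries Corp. → Harbor Logistics SA → Larkspur Textiles S.p.A. (R2): 30% × 72% × 87% × 32% = 6.01344% of Copperline Services GmbH.
Aggregating (R1): 4.6368% + 6.01344% = 10.65024%.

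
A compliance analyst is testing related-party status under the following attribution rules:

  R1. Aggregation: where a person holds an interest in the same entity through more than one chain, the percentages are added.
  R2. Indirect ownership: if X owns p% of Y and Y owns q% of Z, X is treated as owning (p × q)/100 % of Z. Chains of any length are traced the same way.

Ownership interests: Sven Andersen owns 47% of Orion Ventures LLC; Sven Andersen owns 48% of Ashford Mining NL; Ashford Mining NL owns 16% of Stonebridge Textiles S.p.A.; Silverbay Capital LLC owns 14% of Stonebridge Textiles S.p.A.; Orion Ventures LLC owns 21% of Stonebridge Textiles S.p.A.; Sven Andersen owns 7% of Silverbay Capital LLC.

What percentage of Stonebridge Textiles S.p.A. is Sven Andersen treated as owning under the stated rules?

18.53%

Chain via Orion Ventures LLC (R2): 47% × 21% = 9.87% of Stonebridge Textiles S.p.A.
Chain via Ashford Mining NL (R2): 48% × 16% = 7.68% of Stonebridge Textiles S.p.A.
Chain via Silverbay Capital LLC (R2): 7% × 14% = 0.98% of Stonebridge Textiles S.p.A.
Aggregating (R1): 9.87% + 7.68% + 0.98% = 18.53%.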